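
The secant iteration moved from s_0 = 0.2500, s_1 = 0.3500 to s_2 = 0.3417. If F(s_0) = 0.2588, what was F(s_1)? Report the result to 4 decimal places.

The secant line through (0.2500, 0.2588) and (0.3500, F(s_1)) crosses zero at s_2 = 0.3417.
So (0.2500, 0.2588), (0.3500, F(s_1)), (0.3417, 0) are collinear:
F(s_1) = 0.2588 · (0.3500 − 0.3417) / (0.2500 − 0.3417) = 0.2588 · (0.008300)/(-0.091700) = -0.023425

-0.0234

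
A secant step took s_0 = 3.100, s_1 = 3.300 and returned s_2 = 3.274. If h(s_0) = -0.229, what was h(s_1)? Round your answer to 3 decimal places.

0.034

The secant line through (3.100, -0.229) and (3.300, h(s_1)) crosses zero at s_2 = 3.274.
So (3.100, -0.229), (3.300, h(s_1)), (3.274, 0) are collinear:
h(s_1) = -0.229 · (3.300 − 3.274) / (3.100 − 3.274) = -0.229 · (0.02600)/(-0.17400) = 0.03422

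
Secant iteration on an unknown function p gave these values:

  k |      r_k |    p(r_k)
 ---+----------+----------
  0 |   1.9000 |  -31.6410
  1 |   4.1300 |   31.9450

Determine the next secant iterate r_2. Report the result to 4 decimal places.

r_2 = 4.1300 − 31.9450·(4.1300 − 1.9000) / (31.9450 − (-31.6410))
   = 4.1300 − (71.237350)/(63.586000) = 3.009669

3.0097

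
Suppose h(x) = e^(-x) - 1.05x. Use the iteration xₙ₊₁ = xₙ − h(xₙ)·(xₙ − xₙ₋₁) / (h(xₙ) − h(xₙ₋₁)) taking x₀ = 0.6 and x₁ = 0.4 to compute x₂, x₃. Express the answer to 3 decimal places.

h(0.6) = -0.08119, h(0.4) = 0.25032
x₂ = 0.40000 − 0.25032·(0.40000 − 0.60000) / (0.25032 − (-0.08119)) = 0.40000 − (-0.05006)/(0.33151) = 0.55102
h(0.55102) = -0.00221
x₃ = 0.55102 − (-0.00221)·(0.55102 − 0.40000) / (-0.00221 − 0.25032) = 0.55102 − (-0.00033)/(-0.25253) = 0.54970

0.551, 0.550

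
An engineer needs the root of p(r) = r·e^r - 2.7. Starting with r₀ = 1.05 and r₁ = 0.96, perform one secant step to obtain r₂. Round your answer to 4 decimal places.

0.9952

p(1.05) = 0.300534, p(0.96) = -0.192771
r₂ = 0.960000 − (-0.192771)·(0.960000 − 1.050000) / (-0.192771 − 0.300534) = 0.960000 − (0.017349)/(-0.493305) = 0.995170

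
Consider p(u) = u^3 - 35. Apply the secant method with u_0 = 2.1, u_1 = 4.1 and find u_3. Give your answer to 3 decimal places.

p(2.1) = -25.73900, p(4.1) = 33.92100
u_2 = 4.10000 − 33.92100·(4.10000 − 2.10000) / (33.92100 − (-25.73900)) = 4.10000 − (67.84200)/(59.66000) = 2.96286
p(2.96286) = -8.99052
u_3 = 2.96286 − (-8.99052)·(2.96286 − 4.10000) / (-8.99052 − 33.92100) = 2.96286 − (10.22351)/(-42.91152) = 3.20110

3.201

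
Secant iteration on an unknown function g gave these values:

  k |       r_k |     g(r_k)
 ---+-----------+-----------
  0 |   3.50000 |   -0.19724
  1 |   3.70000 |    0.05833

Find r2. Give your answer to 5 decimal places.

3.65435

r2 = 3.70000 − 0.05833·(3.70000 − 3.50000) / (0.05833 − (-0.19724))
   = 3.70000 − (0.0116660)/(0.2555700) = 3.6543530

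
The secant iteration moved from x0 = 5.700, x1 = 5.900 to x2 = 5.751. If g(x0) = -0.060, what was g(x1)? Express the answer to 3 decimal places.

0.175

The secant line through (5.700, -0.060) and (5.900, g(x1)) crosses zero at x2 = 5.751.
So (5.700, -0.060), (5.900, g(x1)), (5.751, 0) are collinear:
g(x1) = -0.060 · (5.900 − 5.751) / (5.700 − 5.751) = -0.060 · (0.14900)/(-0.05100) = 0.17529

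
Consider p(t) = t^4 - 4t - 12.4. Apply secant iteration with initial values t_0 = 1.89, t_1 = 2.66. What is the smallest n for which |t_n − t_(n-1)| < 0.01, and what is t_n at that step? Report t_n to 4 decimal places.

p(1.89) = -7.200102, p(2.66) = 27.024115
t_2 = 2.660000 − 27.024115·(0.770000)/(34.224217) = 2.051993;  |Δ| = 0.608007
p(2.051993) = -2.878191
t_3 = 2.051993 − (-2.878191)·(-0.608007)/(-29.902306) = 2.110515;  |Δ| = 0.058523
p(2.110515) = -1.001492
t_4 = 2.110515 − (-1.001492)·(0.058523)/(1.876698) = 2.141746;  |Δ| = 0.031230
p(2.141746) = 0.074274
t_5 = 2.141746 − 0.074274·(0.031230)/(1.075766) = 2.139590;  |Δ| = 0.002156
|t_5 − t_4| = 0.002156 < 0.01

n = 5, t_n = 2.1396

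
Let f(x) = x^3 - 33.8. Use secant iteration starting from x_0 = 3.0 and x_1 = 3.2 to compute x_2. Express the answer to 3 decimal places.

3.236

f(3.0) = -6.80000, f(3.2) = -1.03200
x_2 = 3.20000 − (-1.03200)·(3.20000 − 3.00000) / (-1.03200 − (-6.80000)) = 3.20000 − (-0.20640)/(5.76800) = 3.23578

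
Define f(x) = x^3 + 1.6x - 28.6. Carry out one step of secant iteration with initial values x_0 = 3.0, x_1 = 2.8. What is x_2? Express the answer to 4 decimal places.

2.8808

f(3.0) = 3.200000, f(2.8) = -2.168000
x_2 = 2.800000 − (-2.168000)·(2.800000 − 3.000000) / (-2.168000 − 3.200000) = 2.800000 − (0.433600)/(-5.368000) = 2.880775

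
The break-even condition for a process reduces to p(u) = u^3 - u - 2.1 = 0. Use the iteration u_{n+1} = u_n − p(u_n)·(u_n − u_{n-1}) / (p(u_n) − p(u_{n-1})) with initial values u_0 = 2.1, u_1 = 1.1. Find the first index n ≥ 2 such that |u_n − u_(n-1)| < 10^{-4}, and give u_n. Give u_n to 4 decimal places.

p(2.1) = 5.061000, p(1.1) = -1.869000
u_2 = 1.100000 − (-1.869000)·(-1.000000)/(-6.930000) = 1.369697;  |Δ| = 0.269697
p(1.369697) = -0.900050
u_3 = 1.369697 − (-0.900050)·(0.269697)/(0.968950) = 1.620216;  |Δ| = 0.250519
p(1.620216) = 0.533015
u_4 = 1.620216 − 0.533015·(0.250519)/(1.433065) = 1.527038;  |Δ| = 0.093178
p(1.527038) = -0.066222
u_5 = 1.527038 − (-0.066222)·(-0.093178)/(-0.599237) = 1.537335;  |Δ| = 0.010297
p(1.537335) = -0.003998
u_6 = 1.537335 − (-0.003998)·(0.010297)/(0.062224) = 1.537997;  |Δ| = 0.000662
p(1.537997) = 0.000033
u_7 = 1.537997 − 0.000033·(0.000662)/(0.004031) = 1.537991;  |Δ| = 0.000005
|u_7 − u_6| = 0.000005 < 10^{-4}

n = 7, u_n = 1.5380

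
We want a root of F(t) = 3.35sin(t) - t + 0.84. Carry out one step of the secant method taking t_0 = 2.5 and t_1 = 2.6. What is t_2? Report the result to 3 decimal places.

2.591

F(2.5) = 0.34488, F(2.6) = -0.03307
t_2 = 2.60000 − (-0.03307)·(2.60000 − 2.50000) / (-0.03307 − 0.34488) = 2.60000 − (-0.00331)/(-0.37795) = 2.59125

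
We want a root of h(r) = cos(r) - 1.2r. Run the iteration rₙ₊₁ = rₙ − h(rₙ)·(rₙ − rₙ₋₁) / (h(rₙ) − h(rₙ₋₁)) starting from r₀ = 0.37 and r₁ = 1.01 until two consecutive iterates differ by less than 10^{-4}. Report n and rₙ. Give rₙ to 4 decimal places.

h(0.37) = 0.488327, h(1.01) = -0.680139
r₂ = 1.010000 − (-0.680139)·(0.640000)/(-1.168467) = 0.637470;  |Δ| = 0.372530
h(0.637470) = 0.038641
r₃ = 0.637470 − 0.038641·(-0.372530)/(0.718780) = 0.657496;  |Δ| = 0.020027
h(0.657496) = 0.002529
r₄ = 0.657496 − 0.002529·(0.020027)/(-0.036111) = 0.658899;  |Δ| = 0.001403
h(0.658899) = -0.000012
r₅ = 0.658899 − (-0.000012)·(0.001403)/(-0.002541) = 0.658892;  |Δ| = 0.000007
|r₅ − r₄| = 0.000007 < 10^{-4}

n = 5, rₙ = 0.6589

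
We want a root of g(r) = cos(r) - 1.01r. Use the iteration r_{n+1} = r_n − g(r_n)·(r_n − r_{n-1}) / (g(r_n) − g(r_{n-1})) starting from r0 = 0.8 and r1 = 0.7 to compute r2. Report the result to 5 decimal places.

0.73420

g(0.8) = -0.1112933, g(0.7) = 0.0578422
r2 = 0.7000000 − 0.0578422·(0.7000000 − 0.8000000) / (0.0578422 − (-0.1112933)) = 0.7000000 − (-0.0057842)/(0.1691355) = 0.7341987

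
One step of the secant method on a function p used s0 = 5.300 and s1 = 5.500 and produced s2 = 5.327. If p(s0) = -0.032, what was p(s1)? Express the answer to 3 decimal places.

0.205

The secant line through (5.300, -0.032) and (5.500, p(s1)) crosses zero at s2 = 5.327.
So (5.300, -0.032), (5.500, p(s1)), (5.327, 0) are collinear:
p(s1) = -0.032 · (5.500 − 5.327) / (5.300 − 5.327) = -0.032 · (0.17300)/(-0.02700) = 0.20504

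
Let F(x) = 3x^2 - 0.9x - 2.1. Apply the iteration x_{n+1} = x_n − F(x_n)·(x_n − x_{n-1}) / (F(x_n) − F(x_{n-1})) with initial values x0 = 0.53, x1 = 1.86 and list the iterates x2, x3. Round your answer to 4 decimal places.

F(0.53) = -1.734300, F(1.86) = 6.604800
x2 = 1.860000 − 6.604800·(1.860000 − 0.530000) / (6.604800 − (-1.734300)) = 1.860000 − (8.784384)/(8.339100) = 0.806603
F(0.806603) = -0.874118
x3 = 0.806603 − (-0.874118)·(0.806603 − 1.860000) / (-0.874118 − 6.604800) = 0.806603 − (0.920793)/(-7.478918) = 0.929721

0.8066, 0.9297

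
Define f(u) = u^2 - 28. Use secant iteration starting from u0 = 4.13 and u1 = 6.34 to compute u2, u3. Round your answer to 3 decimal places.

5.175, 5.281

f(4.13) = -10.94310, f(6.34) = 12.19560
u2 = 6.34000 − 12.19560·(6.34000 − 4.13000) / (12.19560 − (-10.94310)) = 6.34000 − (26.95228)/(23.13870) = 5.17519
f(5.17519) = -1.21745
u3 = 5.17519 − (-1.21745)·(5.17519 − 6.34000) / (-1.21745 − 12.19560) = 5.17519 − (1.41810)/(-13.41305) = 5.28091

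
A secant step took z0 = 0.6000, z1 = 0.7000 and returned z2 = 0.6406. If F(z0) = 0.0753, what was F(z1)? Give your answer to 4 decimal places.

-0.1102

The secant line through (0.6000, 0.0753) and (0.7000, F(z1)) crosses zero at z2 = 0.6406.
So (0.6000, 0.0753), (0.7000, F(z1)), (0.6406, 0) are collinear:
F(z1) = 0.0753 · (0.7000 − 0.6406) / (0.6000 − 0.6406) = 0.0753 · (0.059400)/(-0.040600) = -0.110168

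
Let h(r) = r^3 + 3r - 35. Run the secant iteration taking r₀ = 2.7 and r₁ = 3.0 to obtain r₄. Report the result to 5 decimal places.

2.96633

h(2.7) = -7.2170000, h(3.0) = 1.0000000
r₂ = 3.0000000 − 1.0000000·(3.0000000 − 2.7000000) / (1.0000000 − (-7.2170000)) = 3.0000000 − (0.3000000)/(8.2170000) = 2.9634903
h(2.9634903) = -0.0833423
r₃ = 2.9634903 − (-0.0833423)·(2.9634903 − 3.0000000) / (-0.0833423 − 1.0000000) = 2.9634903 − (0.0030428)/(-1.0833423) = 2.9662990
h(2.9662990) = -0.0008453
r₄ = 2.9662990 − (-0.0008453)·(2.9662990 − 2.9634903) / (-0.0008453 − (-0.0833423)) = 2.9662990 − (-0.0000024)/(0.0824970) = 2.9663278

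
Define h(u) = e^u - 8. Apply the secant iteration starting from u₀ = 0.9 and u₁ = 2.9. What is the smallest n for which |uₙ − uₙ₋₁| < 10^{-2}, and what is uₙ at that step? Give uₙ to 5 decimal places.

n = 6, uₙ = 2.07934

h(0.9) = -5.5403969, h(2.9) = 10.1741454
u₂ = 2.9000000 − 10.1741454·(2.0000000)/(15.7145423) = 1.6051299;  |Δ| = 1.2948701
h(1.6051299) = -3.0214937
u₃ = 1.6051299 − (-3.0214937)·(-1.2948701)/(-13.1956390) = 1.9016250;  |Δ| = 0.2964951
h(1.9016250) = -1.3032323
u₄ = 1.9016250 − (-1.3032323)·(0.2964951)/(1.7182613) = 2.1265046;  |Δ| = 0.2248796
h(2.1265046) = 0.3855047
u₅ = 2.1265046 − 0.3855047·(0.2248796)/(1.6887371) = 2.0751691;  |Δ| = 0.0513355
h(2.0751691) = -0.0341067
u₆ = 2.0751691 − (-0.0341067)·(-0.0513355)/(-0.4196114) = 2.0793417;  |Δ| = 0.0041726
|u₆ − u₅| = 0.0041726 < 10^{-2}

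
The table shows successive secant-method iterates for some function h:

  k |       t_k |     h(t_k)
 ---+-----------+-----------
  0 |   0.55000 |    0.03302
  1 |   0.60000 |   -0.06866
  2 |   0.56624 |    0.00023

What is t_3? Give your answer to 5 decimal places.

0.56635

t_3 = 0.56624 − 0.00023·(0.56624 − 0.60000) / (0.00023 − (-0.06866))
   = 0.56624 − (-0.0000078)/(0.0688900) = 0.5663527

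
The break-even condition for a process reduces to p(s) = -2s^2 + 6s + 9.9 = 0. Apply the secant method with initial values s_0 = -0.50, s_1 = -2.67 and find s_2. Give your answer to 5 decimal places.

p(-0.50) = 6.4000000, p(-2.67) = -20.3778000
s_2 = -2.6700000 − (-20.3778000)·(-2.6700000 − (-0.5000000)) / (-20.3778000 − 6.4000000) = -2.6700000 − (44.2198260)/(-26.7778000) = -1.0186386

-1.01864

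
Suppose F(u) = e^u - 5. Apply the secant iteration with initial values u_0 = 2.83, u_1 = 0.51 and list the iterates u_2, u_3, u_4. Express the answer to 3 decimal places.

F(2.83) = 11.94546, F(0.51) = -3.33471
u_2 = 0.51000 − (-3.33471)·(0.51000 − 2.83000) / (-3.33471 − 11.94546) = 0.51000 − (7.73652)/(-15.28017) = 1.01631
F(1.01631) = -2.23702
u_3 = 1.01631 − (-2.23702)·(1.01631 − 0.51000) / (-2.23702 − (-3.33471)) = 1.01631 − (-1.13263)/(1.09769) = 2.04814
F(2.04814) = 2.75343
u_4 = 2.04814 − 2.75343·(2.04814 − 1.01631) / (2.75343 − (-2.23702)) = 2.04814 − (2.84106)/(4.99045) = 1.47884

1.016, 2.048, 1.479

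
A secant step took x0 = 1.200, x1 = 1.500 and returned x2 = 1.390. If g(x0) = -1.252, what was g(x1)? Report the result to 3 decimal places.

The secant line through (1.200, -1.252) and (1.500, g(x1)) crosses zero at x2 = 1.390.
So (1.200, -1.252), (1.500, g(x1)), (1.390, 0) are collinear:
g(x1) = -1.252 · (1.500 − 1.390) / (1.200 − 1.390) = -1.252 · (0.11000)/(-0.19000) = 0.72484

0.725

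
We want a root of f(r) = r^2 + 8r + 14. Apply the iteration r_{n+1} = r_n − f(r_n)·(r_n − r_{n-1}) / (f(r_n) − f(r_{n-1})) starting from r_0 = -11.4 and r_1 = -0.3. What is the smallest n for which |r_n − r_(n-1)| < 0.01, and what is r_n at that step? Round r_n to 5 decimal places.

f(-11.4) = 52.7600000, f(-0.3) = 11.6900000
r_2 = -0.3000000 − 11.6900000·(11.1000000)/(-41.0700000) = 2.8594595;  |Δ| = 3.1594595
f(2.8594595) = 45.0521841
r_3 = 2.8594595 − 45.0521841·(3.1594595)/(33.3621841) = -1.4070642;  |Δ| = 4.2665237
f(-1.4070642) = 4.7233158
r_4 = -1.4070642 − 4.7233158·(-4.2665237)/(-40.3288682) = -1.9067594;  |Δ| = 0.4996951
f(-1.9067594) = 2.3816563
r_5 = -1.9067594 − 2.3816563·(-0.4996951)/(-2.3416595) = -2.4149896;  |Δ| = 0.5082302
f(-2.4149896) = 0.5122581
r_6 = -2.4149896 − 0.5122581·(-0.5082302)/(-1.8693982) = -2.5542563;  |Δ| = 0.1392668
f(-2.5542563) = 0.0901748
r_7 = -2.5542563 − 0.0901748·(-0.1392668)/(-0.4220833) = -2.5840096;  |Δ| = 0.0297533
f(-2.5840096) = 0.0050289
r_8 = -2.5840096 − 0.0050289·(-0.0297533)/(-0.0851459) = -2.5857669;  |Δ| = 0.0017573
|r_8 − r_7| = 0.0017573 < 0.01

n = 8, r_n = -2.58577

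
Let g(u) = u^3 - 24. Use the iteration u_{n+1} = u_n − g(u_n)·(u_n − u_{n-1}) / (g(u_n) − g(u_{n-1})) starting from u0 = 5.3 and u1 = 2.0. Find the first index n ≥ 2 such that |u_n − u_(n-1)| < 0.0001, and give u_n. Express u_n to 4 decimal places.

g(5.3) = 124.877000, g(2.0) = -16.000000
u2 = 2.000000 − (-16.000000)·(-3.300000)/(-140.877000) = 2.374795;  |Δ| = 0.374795
g(2.374795) = -10.606984
u3 = 2.374795 − (-10.606984)·(0.374795)/(5.393016) = 3.111942;  |Δ| = 0.737147
g(3.111942) = 6.136612
u4 = 3.111942 − 6.136612·(0.737147)/(16.743596) = 2.841774;  |Δ| = 0.270168
g(2.841774) = -1.050748
u5 = 2.841774 − (-1.050748)·(-0.270168)/(-7.187360) = 2.881271;  |Δ| = 0.039497
g(2.881271) = -0.080494
u6 = 2.881271 − (-0.080494)·(0.039497)/(0.970254) = 2.884547;  |Δ| = 0.003277
g(2.884547) = 0.001206
u7 = 2.884547 − 0.001206·(0.003277)/(0.081700) = 2.884499;  |Δ| = 0.000048
|u7 − u6| = 0.000048 < 0.0001

n = 7, u_n = 2.8845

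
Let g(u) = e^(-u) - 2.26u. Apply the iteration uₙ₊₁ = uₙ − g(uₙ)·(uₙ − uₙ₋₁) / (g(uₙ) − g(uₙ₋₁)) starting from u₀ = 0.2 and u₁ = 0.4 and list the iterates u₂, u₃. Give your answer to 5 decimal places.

0.32216, 0.32098

g(0.2) = 0.3667308, g(0.4) = -0.2336800
u₂ = 0.4000000 − (-0.2336800)·(0.4000000 − 0.2000000) / (-0.2336800 − 0.3667308) = 0.4000000 − (-0.0467360)/(-0.6004107) = 0.3221600
g(0.3221600) = -0.0034992
u₃ = 0.3221600 − (-0.0034992)·(0.3221600 − 0.4000000) / (-0.0034992 − (-0.2336800)) = 0.3221600 − (0.0002724)/(0.2301807) = 0.3209766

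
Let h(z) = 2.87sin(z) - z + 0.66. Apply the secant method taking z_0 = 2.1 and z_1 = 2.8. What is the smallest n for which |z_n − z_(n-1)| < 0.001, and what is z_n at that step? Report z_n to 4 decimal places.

h(2.1) = 1.037411, h(2.8) = -1.178584
z_2 = 2.800000 − (-1.178584)·(0.700000)/(-2.215995) = 2.427703;  |Δ| = 0.372297
h(2.427703) = 0.111512
z_3 = 2.427703 − 0.111512·(-0.372297)/(1.290096) = 2.459883;  |Δ| = 0.032180
h(2.459883) = 0.008565
z_4 = 2.459883 − 0.008565·(0.032180)/(-0.102947) = 2.462561;  |Δ| = 0.002677
h(2.462561) = -0.000085
z_5 = 2.462561 − (-0.000085)·(0.002677)/(-0.008651) = 2.462534;  |Δ| = 0.000026
|z_5 − z_4| = 0.000026 < 0.001

n = 5, z_n = 2.4625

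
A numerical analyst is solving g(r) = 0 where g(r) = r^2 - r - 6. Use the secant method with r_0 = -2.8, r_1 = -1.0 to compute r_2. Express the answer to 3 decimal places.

-1.833

g(-2.8) = 4.64000, g(-1.0) = -4.00000
r_2 = -1.00000 − (-4.00000)·(-1.00000 − (-2.80000)) / (-4.00000 − 4.64000) = -1.00000 − (-7.20000)/(-8.64000) = -1.83333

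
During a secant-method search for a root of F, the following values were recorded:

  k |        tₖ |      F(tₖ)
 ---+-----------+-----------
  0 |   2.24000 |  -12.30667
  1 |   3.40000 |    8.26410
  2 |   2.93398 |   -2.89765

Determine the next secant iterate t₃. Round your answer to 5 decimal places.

3.05496

t₃ = 2.93398 − (-2.89765)·(2.93398 − 3.40000) / (-2.89765 − 8.26410)
   = 2.93398 − (1.3503629)/(-11.1617500) = 3.0549613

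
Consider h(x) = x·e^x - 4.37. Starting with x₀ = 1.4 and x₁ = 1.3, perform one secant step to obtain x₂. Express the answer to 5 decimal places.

1.25590

h(1.4) = 1.3072800, h(1.3) = 0.4000857
x₂ = 1.3000000 − 0.4000857·(1.3000000 − 1.4000000) / (0.4000857 − 1.3072800) = 1.3000000 − (-0.0400086)/(-0.9071943) = 1.2558986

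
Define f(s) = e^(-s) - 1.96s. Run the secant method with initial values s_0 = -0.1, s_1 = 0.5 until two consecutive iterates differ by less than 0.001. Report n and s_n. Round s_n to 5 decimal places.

n = 4, s_n = 0.35702

f(-0.1) = 1.3011709, f(0.5) = -0.3734693
s_2 = 0.5000000 − (-0.3734693)·(0.6000000)/(-1.6746403) = 0.3661912;  |Δ| = 0.1338088
f(0.3661912) = -0.0243645
s_3 = 0.3661912 − (-0.0243645)·(-0.1338088)/(0.3491048) = 0.3568525;  |Δ| = 0.0093387
f(0.3568525) = 0.0004449
s_4 = 0.3568525 − 0.0004449·(-0.0093387)/(0.0248094) = 0.3570199;  |Δ| = 0.0001675
|s_4 − s_3| = 0.0001675 < 0.001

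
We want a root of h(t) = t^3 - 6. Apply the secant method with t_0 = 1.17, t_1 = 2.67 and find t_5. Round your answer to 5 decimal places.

h(1.17) = -4.3983870, h(2.67) = 13.0341630
t_2 = 2.6700000 − 13.0341630·(2.6700000 − 1.1700000) / (13.0341630 − (-4.3983870)) = 2.6700000 − (19.5512445)/(17.4325500) = 1.5484633
h(1.5484633) = -2.2871897
t_3 = 1.5484633 − (-2.2871897)·(1.5484633 − 2.6700000) / (-2.2871897 − 13.0341630) = 1.5484633 − (2.5651672)/(-15.3213527) = 1.7158876
h(1.7158876) = -0.9479629
t_4 = 1.7158876 − (-0.9479629)·(1.7158876 − 1.5484633) / (-0.9479629 − (-2.2871897)) = 1.7158876 − (-0.1587120)/(1.3392269) = 1.8343978
h(1.8343978) = 0.1727770
t_5 = 1.8343978 − 0.1727770·(1.8343978 − 1.7158876) / (0.1727770 − (-0.9479629)) = 1.8343978 − (0.0204758)/(1.1207399) = 1.8161279

1.81613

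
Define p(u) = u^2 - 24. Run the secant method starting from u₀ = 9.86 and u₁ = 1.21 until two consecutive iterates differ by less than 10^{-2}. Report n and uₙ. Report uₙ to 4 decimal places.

n = 7, uₙ = 4.8990

p(9.86) = 73.219600, p(1.21) = -22.535900
u₂ = 1.210000 − (-22.535900)·(-8.650000)/(-95.755500) = 3.245763;  |Δ| = 2.035763
p(3.245763) = -13.465020
u₃ = 3.245763 − (-13.465020)·(2.035763)/(9.070880) = 6.267697;  |Δ| = 3.021933
p(6.267697) = 15.284023
u₄ = 6.267697 − 15.284023·(3.021933)/(28.749044) = 4.661129;  |Δ| = 1.606568
p(4.661129) = -2.273881
u₅ = 4.661129 − (-2.273881)·(-1.606568)/(-17.557904) = 4.869191;  |Δ| = 0.208063
p(4.869191) = -0.290977
u₆ = 4.869191 − (-0.290977)·(0.208063)/(1.982904) = 4.899723;  |Δ| = 0.030532
p(4.899723) = 0.007285
u₇ = 4.899723 − 0.007285·(0.030532)/(0.298262) = 4.898977;  |Δ| = 0.000746
|u₇ − u₆| = 0.000746 < 10^{-2}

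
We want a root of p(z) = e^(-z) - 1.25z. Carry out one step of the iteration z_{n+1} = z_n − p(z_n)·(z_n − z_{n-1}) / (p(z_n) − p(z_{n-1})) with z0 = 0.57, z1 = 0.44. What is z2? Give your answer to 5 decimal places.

0.49072

p(0.57) = -0.1469746, p(0.44) = 0.0940364
z2 = 0.4400000 − 0.0940364·(0.4400000 − 0.5700000) / (0.0940364 − (-0.1469746)) = 0.4400000 − (-0.0122247)/(0.2410110) = 0.4907227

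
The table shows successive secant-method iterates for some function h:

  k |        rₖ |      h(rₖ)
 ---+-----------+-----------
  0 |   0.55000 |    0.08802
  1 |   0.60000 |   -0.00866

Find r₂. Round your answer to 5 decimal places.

0.59552

r₂ = 0.60000 − (-0.00866)·(0.60000 − 0.55000) / (-0.00866 − 0.08802)
   = 0.60000 − (-0.0004330)/(-0.0966800) = 0.5955213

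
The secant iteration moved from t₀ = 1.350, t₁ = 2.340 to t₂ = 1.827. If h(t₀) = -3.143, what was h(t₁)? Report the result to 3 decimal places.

The secant line through (1.350, -3.143) and (2.340, h(t₁)) crosses zero at t₂ = 1.827.
So (1.350, -3.143), (2.340, h(t₁)), (1.827, 0) are collinear:
h(t₁) = -3.143 · (2.340 − 1.827) / (1.350 − 1.827) = -3.143 · (0.51300)/(-0.47700) = 3.38021

3.380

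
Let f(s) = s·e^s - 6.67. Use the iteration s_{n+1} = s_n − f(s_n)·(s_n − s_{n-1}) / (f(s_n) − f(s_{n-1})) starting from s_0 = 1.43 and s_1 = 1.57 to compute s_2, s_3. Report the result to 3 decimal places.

f(1.43) = -0.69446, f(1.57) = 0.87644
s_2 = 1.57000 − 0.87644·(1.57000 − 1.43000) / (0.87644 − (-0.69446)) = 1.57000 − (0.12270)/(1.57090) = 1.49189
f(1.49189) = -0.03781
s_3 = 1.49189 − (-0.03781)·(1.49189 − 1.57000) / (-0.03781 − 0.87644) = 1.49189 − (0.00295)/(-0.91425) = 1.49512

1.492, 1.495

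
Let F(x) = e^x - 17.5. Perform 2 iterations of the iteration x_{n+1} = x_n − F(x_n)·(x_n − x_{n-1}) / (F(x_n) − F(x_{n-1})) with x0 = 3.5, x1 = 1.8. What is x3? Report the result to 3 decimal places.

F(3.5) = 15.61545, F(1.8) = -11.45035
x2 = 1.80000 − (-11.45035)·(1.80000 − 3.50000) / (-11.45035 − 15.61545) = 1.80000 − (19.46560)/(-27.06580) = 2.51920
F(2.51920) = -5.08140
x3 = 2.51920 − (-5.08140)·(2.51920 − 1.80000) / (-5.08140 − (-11.45035)) = 2.51920 − (-3.65452)/(6.36895) = 3.09300

3.093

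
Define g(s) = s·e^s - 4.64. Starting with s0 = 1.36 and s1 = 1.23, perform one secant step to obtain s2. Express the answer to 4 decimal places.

g(1.36) = 0.658823, g(1.23) = -0.431888
s2 = 1.230000 − (-0.431888)·(1.230000 − 1.360000) / (-0.431888 − 0.658823) = 1.230000 − (0.056145)/(-1.090711) = 1.281476

1.2815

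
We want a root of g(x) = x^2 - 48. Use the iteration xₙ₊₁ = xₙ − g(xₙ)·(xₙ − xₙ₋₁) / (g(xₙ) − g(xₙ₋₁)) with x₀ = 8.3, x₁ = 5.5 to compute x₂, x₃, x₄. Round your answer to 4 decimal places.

g(8.3) = 20.890000, g(5.5) = -17.750000
x₂ = 5.500000 − (-17.750000)·(5.500000 − 8.300000) / (-17.750000 − 20.890000) = 5.500000 − (49.700000)/(-38.640000) = 6.786232
g(6.786232) = -1.947057
x₃ = 6.786232 − (-1.947057)·(6.786232 − 5.500000) / (-1.947057 − (-17.750000)) = 6.786232 − (-2.504367)/(15.802943) = 6.944707
g(6.944707) = 0.228949
x₄ = 6.944707 − 0.228949·(6.944707 − 6.786232) / (0.228949 − (-1.947057)) = 6.944707 − (0.036283)/(2.176006) = 6.928033

6.7862, 6.9447, 6.9280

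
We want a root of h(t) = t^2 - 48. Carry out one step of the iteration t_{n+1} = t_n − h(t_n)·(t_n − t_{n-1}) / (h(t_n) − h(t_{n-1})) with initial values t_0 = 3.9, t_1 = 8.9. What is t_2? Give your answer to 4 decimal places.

h(3.9) = -32.790000, h(8.9) = 31.210000
t_2 = 8.900000 − 31.210000·(8.900000 − 3.900000) / (31.210000 − (-32.790000)) = 8.900000 − (156.050000)/(64.000000) = 6.461719

6.4617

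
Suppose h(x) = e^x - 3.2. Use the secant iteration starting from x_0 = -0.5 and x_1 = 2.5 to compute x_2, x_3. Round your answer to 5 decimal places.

0.17212, 0.59815

h(-0.5) = -2.5934693, h(2.5) = 8.9824940
x_2 = 2.5000000 − 8.9824940·(2.5000000 − (-0.5000000)) / (8.9824940 − (-2.5934693)) = 2.5000000 − (26.9474819)/(11.5759633) = 0.1721175
h(0.1721175) = -2.0121826
x_3 = 0.1721175 − (-2.0121826)·(0.1721175 − 2.5000000) / (-2.0121826 − 8.9824940) = 0.1721175 − (4.6841245)/(-10.9946765) = 0.5981532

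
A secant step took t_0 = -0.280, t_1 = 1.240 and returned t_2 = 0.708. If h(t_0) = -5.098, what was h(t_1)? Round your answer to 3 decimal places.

2.745

The secant line through (-0.280, -5.098) and (1.240, h(t_1)) crosses zero at t_2 = 0.708.
So (-0.280, -5.098), (1.240, h(t_1)), (0.708, 0) are collinear:
h(t_1) = -5.098 · (1.240 − 0.708) / (-0.280 − 0.708) = -5.098 · (0.53200)/(-0.98800) = 2.74508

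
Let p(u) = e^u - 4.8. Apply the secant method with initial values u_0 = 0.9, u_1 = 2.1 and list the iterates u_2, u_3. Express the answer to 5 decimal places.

p(0.9) = -2.3403969, p(2.1) = 3.3661699
u_2 = 2.1000000 − 3.3661699·(2.1000000 − 0.9000000) / (3.3661699 − (-2.3403969)) = 2.1000000 − (4.0394039)/(5.7065668) = 1.3921481
p(1.3921481) = -0.7765162
u_3 = 1.3921481 − (-0.7765162)·(1.3921481 − 2.1000000) / (-0.7765162 − 3.3661699) = 1.3921481 − (0.5496584)/(-4.1426861) = 1.5248298

1.39215, 1.52483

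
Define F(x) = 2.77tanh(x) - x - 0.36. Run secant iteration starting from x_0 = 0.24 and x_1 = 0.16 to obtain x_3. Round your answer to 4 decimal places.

0.2080

F(0.24) = 0.052323, F(0.16) = -0.080544
x_2 = 0.160000 − (-0.080544)·(0.160000 − 0.240000) / (-0.080544 − 0.052323) = 0.160000 − (0.006443)/(-0.132867) = 0.208496
F(0.208496) = 0.000812
x_3 = 0.208496 − 0.000812·(0.208496 − 0.160000) / (0.000812 − (-0.080544)) = 0.208496 − (0.000039)/(0.081356) = 0.208012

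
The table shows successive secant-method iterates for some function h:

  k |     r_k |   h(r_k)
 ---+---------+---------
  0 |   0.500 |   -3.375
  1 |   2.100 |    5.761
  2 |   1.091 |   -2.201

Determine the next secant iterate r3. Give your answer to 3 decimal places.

r3 = 1.091 − (-2.201)·(1.091 − 2.100) / (-2.201 − 5.761)
   = 1.091 − (2.22081)/(-7.96200) = 1.36993

1.370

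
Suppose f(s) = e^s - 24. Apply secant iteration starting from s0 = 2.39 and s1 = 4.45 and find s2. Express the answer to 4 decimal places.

f(2.39) = -13.086506, f(4.45) = 61.626944
s2 = 4.450000 − 61.626944·(4.450000 − 2.390000) / (61.626944 − (-13.086506)) = 4.450000 − (126.951505)/(74.713450) = 2.750821

2.7508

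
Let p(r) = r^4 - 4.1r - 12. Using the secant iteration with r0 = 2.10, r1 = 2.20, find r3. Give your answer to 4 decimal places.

2.1342

p(2.10) = -1.161900, p(2.20) = 2.405600
r2 = 2.200000 − 2.405600·(2.200000 − 2.100000) / (2.405600 − (-1.161900)) = 2.200000 − (0.240560)/(3.567500) = 2.132569
p(2.132569) = -0.060587
r3 = 2.132569 − (-0.060587)·(2.132569 − 2.200000) / (-0.060587 − 2.405600) = 2.132569 − (0.004085)/(-2.466187) = 2.134226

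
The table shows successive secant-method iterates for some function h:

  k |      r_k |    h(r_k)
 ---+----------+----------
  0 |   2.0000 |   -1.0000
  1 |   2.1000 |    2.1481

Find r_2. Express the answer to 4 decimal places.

2.0318

r_2 = 2.1000 − 2.1481·(2.1000 − 2.0000) / (2.1481 − (-1.0000))
   = 2.1000 − (0.214810)/(3.148100) = 2.031765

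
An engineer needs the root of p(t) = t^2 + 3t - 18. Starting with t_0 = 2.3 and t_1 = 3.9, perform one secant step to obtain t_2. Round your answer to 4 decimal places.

p(2.3) = -5.810000, p(3.9) = 8.910000
t_2 = 3.900000 − 8.910000·(3.900000 − 2.300000) / (8.910000 − (-5.810000)) = 3.900000 − (14.256000)/(14.720000) = 2.931522

2.9315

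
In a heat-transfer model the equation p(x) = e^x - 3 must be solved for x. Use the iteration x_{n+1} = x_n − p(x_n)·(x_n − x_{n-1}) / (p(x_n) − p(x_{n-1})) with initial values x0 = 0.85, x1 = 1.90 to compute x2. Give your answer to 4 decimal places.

1.0095

p(0.85) = -0.660353, p(1.90) = 3.685894
x2 = 1.900000 − 3.685894·(1.900000 − 0.850000) / (3.685894 − (-0.660353)) = 1.900000 − (3.870189)/(4.346248) = 1.009533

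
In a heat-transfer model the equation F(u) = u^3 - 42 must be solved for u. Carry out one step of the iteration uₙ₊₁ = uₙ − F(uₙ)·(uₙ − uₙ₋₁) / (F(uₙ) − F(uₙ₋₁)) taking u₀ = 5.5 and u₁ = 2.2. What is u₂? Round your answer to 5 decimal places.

2.86438

F(5.5) = 124.3750000, F(2.2) = -31.3520000
u₂ = 2.2000000 − (-31.3520000)·(2.2000000 − 5.5000000) / (-31.3520000 − 124.3750000) = 2.2000000 − (103.4616000)/(-155.7270000) = 2.8643780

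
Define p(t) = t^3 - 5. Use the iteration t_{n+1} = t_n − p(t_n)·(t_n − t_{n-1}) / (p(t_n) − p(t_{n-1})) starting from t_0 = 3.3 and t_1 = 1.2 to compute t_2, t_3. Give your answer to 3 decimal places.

1.401, 1.844

p(3.3) = 30.93700, p(1.2) = -3.27200
t_2 = 1.20000 − (-3.27200)·(1.20000 − 3.30000) / (-3.27200 − 30.93700) = 1.20000 − (6.87120)/(-34.20900) = 1.40086
p(1.40086) = -2.25094
t_3 = 1.40086 − (-2.25094)·(1.40086 − 1.20000) / (-2.25094 − (-3.27200)) = 1.40086 − (-0.45212)/(1.02106) = 1.84366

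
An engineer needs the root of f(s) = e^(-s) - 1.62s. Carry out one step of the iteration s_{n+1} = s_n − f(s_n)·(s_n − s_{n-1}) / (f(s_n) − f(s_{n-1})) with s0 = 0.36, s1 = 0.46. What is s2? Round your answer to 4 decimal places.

0.4101

f(0.36) = 0.114476, f(0.46) = -0.113916
s2 = 0.460000 − (-0.113916)·(0.460000 − 0.360000) / (-0.113916 − 0.114476) = 0.460000 − (-0.011392)/(-0.228393) = 0.410123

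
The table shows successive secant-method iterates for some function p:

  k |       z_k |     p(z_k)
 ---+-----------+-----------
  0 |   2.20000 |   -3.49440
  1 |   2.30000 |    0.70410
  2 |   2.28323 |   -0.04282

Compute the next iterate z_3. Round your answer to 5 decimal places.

2.28419

z_3 = 2.28323 − (-0.04282)·(2.28323 − 2.30000) / (-0.04282 − 0.70410)
   = 2.28323 − (0.0007181)/(-0.7469200) = 2.2841914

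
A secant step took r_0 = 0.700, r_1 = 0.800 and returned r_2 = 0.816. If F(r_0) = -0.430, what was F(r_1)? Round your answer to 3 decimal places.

-0.059

The secant line through (0.700, -0.430) and (0.800, F(r_1)) crosses zero at r_2 = 0.816.
So (0.700, -0.430), (0.800, F(r_1)), (0.816, 0) are collinear:
F(r_1) = -0.430 · (0.800 − 0.816) / (0.700 − 0.816) = -0.430 · (-0.01600)/(-0.11600) = -0.05931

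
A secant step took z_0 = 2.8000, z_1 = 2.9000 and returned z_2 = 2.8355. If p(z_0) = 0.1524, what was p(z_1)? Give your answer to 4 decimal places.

-0.2769

The secant line through (2.8000, 0.1524) and (2.9000, p(z_1)) crosses zero at z_2 = 2.8355.
So (2.8000, 0.1524), (2.9000, p(z_1)), (2.8355, 0) are collinear:
p(z_1) = 0.1524 · (2.9000 − 2.8355) / (2.8000 − 2.8355) = 0.1524 · (0.064500)/(-0.035500) = -0.276896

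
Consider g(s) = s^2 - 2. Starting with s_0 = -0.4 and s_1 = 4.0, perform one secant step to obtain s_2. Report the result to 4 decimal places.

g(-0.4) = -1.840000, g(4.0) = 14.000000
s_2 = 4.000000 − 14.000000·(4.000000 − (-0.400000)) / (14.000000 − (-1.840000)) = 4.000000 − (61.600000)/(15.840000) = 0.111111

0.1111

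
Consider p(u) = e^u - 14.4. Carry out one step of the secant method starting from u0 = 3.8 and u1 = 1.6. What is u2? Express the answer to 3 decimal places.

p(3.8) = 30.30118, p(1.6) = -9.44697
u2 = 1.60000 − (-9.44697)·(1.60000 − 3.80000) / (-9.44697 − 30.30118) = 1.60000 − (20.78333)/(-39.74815) = 2.12288

2.123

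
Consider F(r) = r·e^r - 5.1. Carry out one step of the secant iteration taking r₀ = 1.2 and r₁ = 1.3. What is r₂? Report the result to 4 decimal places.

F(1.2) = -1.115860, F(1.3) = -0.329914
r₂ = 1.300000 − (-0.329914)·(1.300000 − 1.200000) / (-0.329914 − (-1.115860)) = 1.300000 − (-0.032991)/(0.785945) = 1.341977

1.3420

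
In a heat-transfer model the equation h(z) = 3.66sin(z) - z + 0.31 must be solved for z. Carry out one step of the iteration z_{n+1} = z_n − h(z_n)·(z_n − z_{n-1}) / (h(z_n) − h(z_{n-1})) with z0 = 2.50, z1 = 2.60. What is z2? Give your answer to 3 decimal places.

h(2.50) = 0.00041, h(2.60) = -0.40326
z2 = 2.60000 − (-0.40326)·(2.60000 − 2.50000) / (-0.40326 − 0.00041) = 2.60000 − (-0.04033)/(-0.40367) = 2.50010

2.500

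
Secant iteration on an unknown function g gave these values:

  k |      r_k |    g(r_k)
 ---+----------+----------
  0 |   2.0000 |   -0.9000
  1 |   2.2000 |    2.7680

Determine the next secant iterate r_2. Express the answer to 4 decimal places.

r_2 = 2.2000 − 2.7680·(2.2000 − 2.0000) / (2.7680 − (-0.9000))
   = 2.2000 − (0.553600)/(3.668000) = 2.049073

2.0491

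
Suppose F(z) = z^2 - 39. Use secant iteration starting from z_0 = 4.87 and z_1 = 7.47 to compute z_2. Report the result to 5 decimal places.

F(4.87) = -15.2831000, F(7.47) = 16.8009000
z_2 = 7.4700000 − 16.8009000·(7.4700000 − 4.8700000) / (16.8009000 − (-15.2831000)) = 7.4700000 − (43.6823400)/(32.0840000) = 6.1085008

6.10850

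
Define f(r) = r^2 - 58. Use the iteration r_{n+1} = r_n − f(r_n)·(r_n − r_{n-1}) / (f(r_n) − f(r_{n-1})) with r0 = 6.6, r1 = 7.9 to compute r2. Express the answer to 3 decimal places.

f(6.6) = -14.44000, f(7.9) = 4.41000
r2 = 7.90000 − 4.41000·(7.90000 − 6.60000) / (4.41000 − (-14.44000)) = 7.90000 − (5.73300)/(18.85000) = 7.59586

7.596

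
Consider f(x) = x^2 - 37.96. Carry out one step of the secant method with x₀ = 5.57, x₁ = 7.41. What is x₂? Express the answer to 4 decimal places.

f(5.57) = -6.935100, f(7.41) = 16.948100
x₂ = 7.410000 − 16.948100·(7.410000 − 5.570000) / (16.948100 − (-6.935100)) = 7.410000 − (31.184504)/(23.883200) = 6.104291

6.1043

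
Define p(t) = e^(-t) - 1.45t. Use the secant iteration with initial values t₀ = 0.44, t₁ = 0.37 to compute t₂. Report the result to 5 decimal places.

0.44285

p(0.44) = 0.0060364, p(0.37) = 0.1542343
t₂ = 0.3700000 − 0.1542343·(0.3700000 − 0.4400000) / (0.1542343 − 0.0060364) = 0.3700000 − (-0.0107964)/(0.1481979) = 0.4428513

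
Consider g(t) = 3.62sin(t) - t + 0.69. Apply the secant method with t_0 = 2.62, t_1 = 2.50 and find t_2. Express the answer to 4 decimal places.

2.5886

g(2.62) = -0.126293, g(2.50) = 0.356469
t_2 = 2.500000 − 0.356469·(2.500000 − 2.620000) / (0.356469 − (-0.126293)) = 2.500000 − (-0.042776)/(0.482762) = 2.588607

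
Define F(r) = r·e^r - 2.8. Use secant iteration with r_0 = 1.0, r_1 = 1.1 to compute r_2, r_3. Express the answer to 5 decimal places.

F(1.0) = -0.0817182, F(1.1) = 0.5045826
r_2 = 1.1000000 − 0.5045826·(1.1000000 − 1.0000000) / (0.5045826 − (-0.0817182)) = 1.1000000 − (0.0504583)/(0.5863008) = 1.0139379
F(1.0139379) = -0.0051467
r_3 = 1.0139379 − (-0.0051467)·(1.0139379 − 1.1000000) / (-0.0051467 − 0.5045826) = 1.0139379 − (0.0004429)/(-0.5097293) = 1.0148069

1.01394, 1.01481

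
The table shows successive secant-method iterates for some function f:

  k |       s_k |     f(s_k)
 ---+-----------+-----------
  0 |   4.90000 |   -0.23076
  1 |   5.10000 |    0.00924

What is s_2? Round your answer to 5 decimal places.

s_2 = 5.10000 − 0.00924·(5.10000 − 4.90000) / (0.00924 − (-0.23076))
   = 5.10000 − (0.0018480)/(0.2400000) = 5.0923000

5.09230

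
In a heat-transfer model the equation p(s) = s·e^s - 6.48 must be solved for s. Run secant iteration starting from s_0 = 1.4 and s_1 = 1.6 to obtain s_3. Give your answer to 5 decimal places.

1.47747

p(1.4) = -0.8027200, p(1.6) = 1.4448519
s_2 = 1.6000000 − 1.4448519·(1.6000000 − 1.4000000) / (1.4448519 − (-0.8027200)) = 1.6000000 − (0.2889704)/(2.2475719) = 1.4714300
p(1.4714300) = -0.0712472
s_3 = 1.4714300 − (-0.0712472)·(1.4714300 − 1.6000000) / (-0.0712472 − 1.4448519) = 1.4714300 − (0.0091603)/(-1.5160991) = 1.4774720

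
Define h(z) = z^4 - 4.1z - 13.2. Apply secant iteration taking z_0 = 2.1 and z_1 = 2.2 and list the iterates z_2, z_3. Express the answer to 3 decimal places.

h(2.1) = -2.36190, h(2.2) = 1.20560
z_2 = 2.20000 − 1.20560·(2.20000 − 2.10000) / (1.20560 − (-2.36190)) = 2.20000 − (0.12056)/(3.56750) = 2.16621
h(2.16621) = -0.06237
z_3 = 2.16621 − (-0.06237)·(2.16621 − 2.20000) / (-0.06237 − 1.20560) = 2.16621 − (0.00211)/(-1.26797) = 2.16787

2.166, 2.168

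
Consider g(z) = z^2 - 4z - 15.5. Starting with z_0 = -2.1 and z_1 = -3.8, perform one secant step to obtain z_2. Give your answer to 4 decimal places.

g(-2.1) = -2.690000, g(-3.8) = 14.140000
z_2 = -3.800000 − 14.140000·(-3.800000 − (-2.100000)) / (14.140000 − (-2.690000)) = -3.800000 − (-24.038000)/(16.830000) = -2.371717

-2.3717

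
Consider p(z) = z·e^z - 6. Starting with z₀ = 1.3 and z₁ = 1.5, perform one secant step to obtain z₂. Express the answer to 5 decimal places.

p(1.3) = -1.2299143, p(1.5) = 0.7225336
z₂ = 1.5000000 − 0.7225336·(1.5000000 − 1.3000000) / (0.7225336 − (-1.2299143)) = 1.5000000 − (0.1445067)/(1.9524479) = 1.4259869

1.42599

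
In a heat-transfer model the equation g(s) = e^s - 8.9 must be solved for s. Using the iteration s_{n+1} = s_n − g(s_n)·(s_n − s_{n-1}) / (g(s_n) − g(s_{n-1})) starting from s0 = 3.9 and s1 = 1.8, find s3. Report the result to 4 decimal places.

2.2394

g(3.9) = 40.502449, g(1.8) = -2.850353
s2 = 1.800000 − (-2.850353)·(1.800000 − 3.900000) / (-2.850353 − 40.502449) = 1.800000 − (5.985740)/(-43.352802) = 1.938070
g(1.938070) = -1.954663
s3 = 1.938070 − (-1.954663)·(1.938070 − 1.800000) / (-1.954663 − (-2.850353)) = 1.938070 − (-0.269881)/(0.895689) = 2.239382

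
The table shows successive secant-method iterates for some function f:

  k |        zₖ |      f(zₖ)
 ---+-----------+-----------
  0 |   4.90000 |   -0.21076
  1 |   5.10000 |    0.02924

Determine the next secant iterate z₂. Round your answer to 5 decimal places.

5.07563

z₂ = 5.10000 − 0.02924·(5.10000 − 4.90000) / (0.02924 − (-0.21076))
   = 5.10000 − (0.0058480)/(0.2400000) = 5.0756333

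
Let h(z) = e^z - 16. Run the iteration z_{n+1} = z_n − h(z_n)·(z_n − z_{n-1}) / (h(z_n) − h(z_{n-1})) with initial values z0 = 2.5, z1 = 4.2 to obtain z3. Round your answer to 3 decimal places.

h(2.5) = -3.81751, h(4.2) = 50.68633
z2 = 4.20000 − 50.68633·(4.20000 − 2.50000) / (50.68633 − (-3.81751)) = 4.20000 − (86.16676)/(54.50384) = 2.61907
h(2.61907) = -2.27705
z3 = 2.61907 − (-2.27705)·(2.61907 − 4.20000) / (-2.27705 − 50.68633) = 2.61907 − (3.59985)/(-52.96338) = 2.68704

2.687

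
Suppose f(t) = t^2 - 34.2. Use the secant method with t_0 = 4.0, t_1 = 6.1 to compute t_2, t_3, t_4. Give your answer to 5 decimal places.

f(4.0) = -18.2000000, f(6.1) = 3.0100000
t_2 = 6.1000000 − 3.0100000·(6.1000000 − 4.0000000) / (3.0100000 − (-18.2000000)) = 6.1000000 − (6.3210000)/(21.2100000) = 5.8019802
f(5.8019802) = -0.5370258
t_3 = 5.8019802 − (-0.5370258)·(5.8019802 − 6.1000000) / (-0.5370258 − 3.0100000) = 5.8019802 − (0.1600443)/(-3.5470258) = 5.8471009
f(5.8471009) = -0.0114110
t_4 = 5.8471009 − (-0.0114110)·(5.8471009 − 5.8019802) / (-0.0114110 − (-0.5370258)) = 5.8471009 − (-0.0005149)/(0.5256148) = 5.8480805

5.80198, 5.84710, 5.84808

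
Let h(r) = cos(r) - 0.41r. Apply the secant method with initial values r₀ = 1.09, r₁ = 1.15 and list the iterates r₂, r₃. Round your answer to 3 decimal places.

1.102, 1.102

h(1.09) = 0.01559, h(1.15) = -0.06301
r₂ = 1.15000 − (-0.06301)·(1.15000 − 1.09000) / (-0.06301 − 0.01559) = 1.15000 − (-0.00378)/(-0.07860) = 1.10190
h(1.10190) = 0.00013
r₃ = 1.10190 − 0.00013·(1.10190 − 1.15000) / (0.00013 − (-0.06301)) = 1.10190 − (-0.00001)/(0.06314) = 1.10199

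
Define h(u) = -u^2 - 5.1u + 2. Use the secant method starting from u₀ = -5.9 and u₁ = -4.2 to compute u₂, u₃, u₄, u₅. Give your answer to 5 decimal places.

h(-5.9) = -2.7200000, h(-4.2) = 5.7800000
u₂ = -4.2000000 − 5.7800000·(-4.2000000 − (-5.9000000)) / (5.7800000 − (-2.7200000)) = -4.2000000 − (9.8260000)/(8.5000000) = -5.3560000
h(-5.3560000) = 0.6288640
u₃ = -5.3560000 − 0.6288640·(-5.3560000 − (-4.2000000)) / (0.6288640 − 5.7800000) = -5.3560000 − (-0.7269668)/(-5.1511360) = -5.4971275
h(-5.4971275) = -0.1830603
u₄ = -5.4971275 − (-0.1830603)·(-5.4971275 − (-5.3560000)) / (-0.1830603 − 0.6288640) = -5.4971275 − (0.0258348)/(-0.8119243) = -5.4653082
h(-5.4653082) = 0.0034781
u₅ = -5.4653082 − 0.0034781·(-5.4653082 − (-5.4971275)) / (0.0034781 − (-0.1830603)) = -5.4653082 − (0.0001107)/(0.1865384) = -5.4659015

-5.35600, -5.49713, -5.46531, -5.46590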